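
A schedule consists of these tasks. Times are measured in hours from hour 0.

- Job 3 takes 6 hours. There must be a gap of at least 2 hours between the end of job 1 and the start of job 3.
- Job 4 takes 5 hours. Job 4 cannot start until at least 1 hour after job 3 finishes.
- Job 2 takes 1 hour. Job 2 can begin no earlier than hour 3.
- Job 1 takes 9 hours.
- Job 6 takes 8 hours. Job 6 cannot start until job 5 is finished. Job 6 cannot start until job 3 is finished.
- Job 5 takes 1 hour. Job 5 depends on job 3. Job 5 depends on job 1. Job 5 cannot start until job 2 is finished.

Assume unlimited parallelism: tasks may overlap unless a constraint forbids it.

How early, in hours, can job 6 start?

Job 2 waits on its own release at hour 3, so it starts at hour 3 and finishes at 3 + 1 = hour 4.
Nothing blocks job 1, so it runs from hour 0 to hour 9.
Job 3 cannot begin until job 1 (finishes hour 9, plus 2-hour gap → hour 11). It runs from hour 11 to 11 + 6 = hour 17.
Job 5 needs all of job 3 (finishes hour 17); job 1 (finishes hour 9); job 2 (finishes hour 4). That puts its earliest start at hour 17; it finishes at 17 + 1 = hour 18.
Job 6 waits on job 5 (finishes hour 18); job 3 (finishes hour 17). The latest of these is hour 18, which is the earliest job 6 can start.

18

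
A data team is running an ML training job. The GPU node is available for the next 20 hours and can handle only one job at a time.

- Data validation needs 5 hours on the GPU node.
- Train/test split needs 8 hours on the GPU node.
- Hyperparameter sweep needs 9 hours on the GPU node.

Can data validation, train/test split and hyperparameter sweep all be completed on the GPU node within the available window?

Running back to back, the jobs need 5 + 8 + 9 = 22 hours on the GPU node.
Since 22 > 20, they cannot all fit.

No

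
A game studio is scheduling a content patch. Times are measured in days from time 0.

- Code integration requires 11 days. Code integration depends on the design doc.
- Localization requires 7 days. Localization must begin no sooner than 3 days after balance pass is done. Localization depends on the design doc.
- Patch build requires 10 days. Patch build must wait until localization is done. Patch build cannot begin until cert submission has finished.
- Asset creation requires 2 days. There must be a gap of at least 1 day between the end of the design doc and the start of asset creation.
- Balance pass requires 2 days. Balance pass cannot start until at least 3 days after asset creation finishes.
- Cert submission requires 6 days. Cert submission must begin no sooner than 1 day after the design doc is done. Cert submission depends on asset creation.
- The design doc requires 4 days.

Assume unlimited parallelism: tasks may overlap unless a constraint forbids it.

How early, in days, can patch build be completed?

32

Nothing blocks the design doc, so it runs from day 0 to day 4.
Asset creation waits on the design doc (finishes day 4, plus 1-day gap → day 5), so it starts at day 5 and finishes at 5 + 2 = day 7.
For cert submission: the design doc (finishes day 4, plus 1-day gap → day 5); asset creation (finishes day 7). Taking the maximum gives a start of day 7, and it finishes at 7 + 6 = day 13.
Balance pass cannot begin until asset creation (finishes day 7, plus 3-day gap → day 10). It runs from day 10 to 10 + 2 = day 12.
Localization has to wait for balance pass (finishes day 12, plus 3-day gap → day 15); the design doc (finishes day 4). The latest of these is day 15, so localization runs day 15 to 15 + 7 = day 22.
Patch build has to wait for localization (finishes day 22); cert submission (finishes day 13). The latest of these is day 22, so patch build runs day 22 to 22 + 10 = day 32.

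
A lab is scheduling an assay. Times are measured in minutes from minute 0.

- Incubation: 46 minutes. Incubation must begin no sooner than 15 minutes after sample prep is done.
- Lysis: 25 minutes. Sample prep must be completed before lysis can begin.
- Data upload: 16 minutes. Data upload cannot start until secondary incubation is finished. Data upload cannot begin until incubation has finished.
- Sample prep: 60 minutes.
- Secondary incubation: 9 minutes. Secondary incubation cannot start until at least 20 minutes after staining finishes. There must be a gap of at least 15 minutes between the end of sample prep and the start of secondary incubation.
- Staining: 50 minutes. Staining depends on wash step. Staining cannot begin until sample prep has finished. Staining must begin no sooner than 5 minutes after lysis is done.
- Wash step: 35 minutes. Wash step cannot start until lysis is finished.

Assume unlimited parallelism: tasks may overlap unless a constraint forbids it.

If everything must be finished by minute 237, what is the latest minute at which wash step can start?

Data upload has no dependents, so it just needs to finish by minute 237. Starting by 237 − 16 = minute 221 achieves that.
Since data upload (must start by minute 221) depends on it, secondary incubation must finish by minute 221. Backing off its 9-minute duration gives a latest start of minute 212.
Staining has to be done before secondary incubation (must start by minute 212, minus 20-minute gap → minute 192). That means finishing by minute 192, i.e. starting by 192 − 50 = minute 142.
Since staining (must start by minute 142) depends on it, wash step must finish by minute 142. Backing off its 35-minute duration gives a latest start of minute 107.

107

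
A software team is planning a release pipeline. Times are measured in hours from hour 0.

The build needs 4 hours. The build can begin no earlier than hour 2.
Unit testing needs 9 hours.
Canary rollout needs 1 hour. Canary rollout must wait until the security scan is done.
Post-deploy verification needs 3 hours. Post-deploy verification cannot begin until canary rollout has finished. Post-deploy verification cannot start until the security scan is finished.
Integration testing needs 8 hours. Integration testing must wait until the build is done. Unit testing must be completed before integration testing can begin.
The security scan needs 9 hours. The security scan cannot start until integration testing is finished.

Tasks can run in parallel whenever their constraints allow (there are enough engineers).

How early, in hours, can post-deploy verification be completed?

30

Nothing blocks unit testing, so it runs from hour 0 to hour 9.
The build waits on its own release at hour 2, so it starts at hour 2 and finishes at 2 + 4 = hour 6.
Integration testing has to wait for the build (finishes hour 6); unit testing (finishes hour 9). The latest of these is hour 9, so integration testing runs hour 9 to 9 + 8 = hour 17.
The security scan cannot begin until integration testing (finishes hour 17). It runs from hour 17 to 17 + 9 = hour 26.
After the security scan (finishes hour 26), canary rollout can start at hour 26 and finishes at hour 27.
Post-deploy verification has to wait for canary rollout (finishes hour 27); the security scan (finishes hour 26). The latest of these is hour 27, so post-deploy verification runs hour 27 to 27 + 3 = hour 30.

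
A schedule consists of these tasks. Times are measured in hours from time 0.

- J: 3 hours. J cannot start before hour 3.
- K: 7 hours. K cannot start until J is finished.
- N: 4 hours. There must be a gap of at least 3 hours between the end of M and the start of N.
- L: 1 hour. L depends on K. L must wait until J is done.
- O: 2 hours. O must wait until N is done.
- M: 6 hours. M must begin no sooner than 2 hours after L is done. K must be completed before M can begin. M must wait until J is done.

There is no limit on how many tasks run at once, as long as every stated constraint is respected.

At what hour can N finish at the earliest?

29

After its own release at hour 3, J can start at hour 3 and finishes at hour 6.
K cannot begin until J (finishes hour 6). It runs from hour 6 to 6 + 7 = hour 13.
L cannot start until K (finishes hour 13); J (finishes hour 6). The controlling bound is hour 13, so L finishes at 13 + 1 = hour 14.
M has to wait for L (finishes hour 14, plus 2-hour gap → hour 16); K (finishes hour 13); J (finishes hour 6). The latest of these is hour 16, so M runs hour 16 to 16 + 6 = hour 22.
N waits on M (finishes hour 22, plus 3-hour gap → hour 25), so it starts at hour 25 and finishes at 25 + 4 = hour 29.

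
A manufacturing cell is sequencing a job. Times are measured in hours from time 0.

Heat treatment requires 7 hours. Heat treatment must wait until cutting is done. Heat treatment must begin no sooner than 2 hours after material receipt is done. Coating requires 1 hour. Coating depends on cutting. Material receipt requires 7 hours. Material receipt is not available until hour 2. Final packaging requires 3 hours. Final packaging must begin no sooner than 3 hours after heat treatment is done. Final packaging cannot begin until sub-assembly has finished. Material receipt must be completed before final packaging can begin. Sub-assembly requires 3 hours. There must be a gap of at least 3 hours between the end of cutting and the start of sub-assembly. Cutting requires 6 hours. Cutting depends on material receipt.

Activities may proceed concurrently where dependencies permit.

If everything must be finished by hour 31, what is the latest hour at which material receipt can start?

Final packaging has no dependents, so it just needs to finish by hour 31. Starting by 31 − 3 = hour 28 achieves that.
Since final packaging (must start by hour 28, minus 3-hour gap → hour 25) depends on it, heat treatment must finish by hour 25. Backing off its 7-hour duration gives a latest start of hour 18.
Coating has no dependents, so it just needs to finish by hour 31. Starting by 31 − 1 = hour 30 achieves that.
Sub-assembly must finish before final packaging (must start by hour 28). With a 3-hour duration, sub-assembly must start by 28 − 3 = hour 25.
Cutting must finish in time for heat treatment (must start by hour 18); coating (must start by hour 30); sub-assembly (must start by hour 25, minus 3-hour gap → hour 22). The tightest is hour 18, so cutting must start by 18 − 6 = hour 12.
For material receipt: cutting (must start by hour 12); heat treatment (must start by hour 18, minus 2-hour gap → hour 16); final packaging (must start by hour 28). The most restrictive is hour 12; with a 7-hour duration, material receipt must start by hour 5.

5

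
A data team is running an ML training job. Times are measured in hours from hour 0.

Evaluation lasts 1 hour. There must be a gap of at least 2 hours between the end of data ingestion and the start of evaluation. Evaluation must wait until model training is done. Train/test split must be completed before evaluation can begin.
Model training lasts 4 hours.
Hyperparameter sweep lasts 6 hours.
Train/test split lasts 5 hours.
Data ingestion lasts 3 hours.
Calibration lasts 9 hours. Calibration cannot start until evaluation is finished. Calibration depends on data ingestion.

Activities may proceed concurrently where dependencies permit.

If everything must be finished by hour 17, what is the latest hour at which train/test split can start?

2

Calibration has no dependents, so it just needs to finish by hour 17. Starting by 17 − 9 = hour 8 achieves that.
Evaluation must finish before calibration (must start by hour 8). With a 1-hour duration, evaluation must start by 8 − 1 = hour 7.
Since evaluation (must start by hour 7) depends on it, train/test split must finish by hour 7. Backing off its 5-hour duration gives a latest start of hour 2.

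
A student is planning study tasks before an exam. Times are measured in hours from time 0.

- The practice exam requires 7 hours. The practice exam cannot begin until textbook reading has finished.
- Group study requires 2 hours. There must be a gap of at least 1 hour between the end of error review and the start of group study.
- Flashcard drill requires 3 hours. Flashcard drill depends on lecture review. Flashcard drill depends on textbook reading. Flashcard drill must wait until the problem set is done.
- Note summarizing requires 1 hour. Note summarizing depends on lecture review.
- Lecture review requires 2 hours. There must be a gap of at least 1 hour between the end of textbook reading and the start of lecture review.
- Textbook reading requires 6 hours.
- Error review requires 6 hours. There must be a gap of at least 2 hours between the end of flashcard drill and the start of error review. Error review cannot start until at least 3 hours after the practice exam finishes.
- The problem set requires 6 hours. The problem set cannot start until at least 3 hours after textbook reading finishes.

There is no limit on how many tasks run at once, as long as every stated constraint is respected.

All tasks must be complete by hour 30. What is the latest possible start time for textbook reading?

1

Group study has no dependents, so it just needs to finish by hour 30. Starting by 30 − 2 = hour 28 achieves that.
Since group study (must start by hour 28, minus 1-hour gap → hour 27) depends on it, error review must finish by hour 27. Backing off its 6-hour duration gives a latest start of hour 21.
Flashcard drill has to be done before error review (must start by hour 21, minus 2-hour gap → hour 19). That means finishing by hour 19, i.e. starting by 19 − 3 = hour 16.
Nothing follows note summarizing; the deadline of hour 30 is its only limit. It must start by 30 − 1 = hour 29.
Lecture review feeds flashcard drill (must start by hour 16); note summarizing (must start by hour 29). Taking the minimum, lecture review must finish by hour 16 and start by 16 − 2 = hour 14.
Since flashcard drill (must start by hour 16) depends on it, the problem set must finish by hour 16. Backing off its 6-hour duration gives a latest start of hour 10.
The practice exam must finish before error review (must start by hour 21, minus 3-hour gap → hour 18). With a 7-hour duration, the practice exam must start by 18 − 7 = hour 11.
Textbook reading must finish in time for lecture review (must start by hour 14, minus 1-hour gap → hour 13); the problem set (must start by hour 10, minus 3-hour gap → hour 7); flashcard drill (must start by hour 16); the practice exam (must start by hour 11). The tightest is hour 7, so textbook reading must start by 7 − 6 = hour 1.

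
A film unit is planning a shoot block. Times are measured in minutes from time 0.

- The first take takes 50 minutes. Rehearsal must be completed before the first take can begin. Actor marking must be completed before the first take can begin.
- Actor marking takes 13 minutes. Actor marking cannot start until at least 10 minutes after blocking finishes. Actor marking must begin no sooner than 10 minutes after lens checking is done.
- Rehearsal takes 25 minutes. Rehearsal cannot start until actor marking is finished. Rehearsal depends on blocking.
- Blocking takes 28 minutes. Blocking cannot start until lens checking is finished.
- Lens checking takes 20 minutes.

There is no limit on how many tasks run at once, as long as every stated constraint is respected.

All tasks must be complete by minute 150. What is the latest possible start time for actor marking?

62

The first take has no dependents, so it just needs to finish by minute 150. Starting by 150 − 50 = minute 100 achieves that.
Rehearsal has to be done before the first take (must start by minute 100). That means finishing by minute 100, i.e. starting by 100 − 25 = minute 75.
For actor marking: rehearsal (must start by minute 75); the first take (must start by minute 100). The most restrictive is minute 75; with a 13-minute duration, actor marking must start by minute 62.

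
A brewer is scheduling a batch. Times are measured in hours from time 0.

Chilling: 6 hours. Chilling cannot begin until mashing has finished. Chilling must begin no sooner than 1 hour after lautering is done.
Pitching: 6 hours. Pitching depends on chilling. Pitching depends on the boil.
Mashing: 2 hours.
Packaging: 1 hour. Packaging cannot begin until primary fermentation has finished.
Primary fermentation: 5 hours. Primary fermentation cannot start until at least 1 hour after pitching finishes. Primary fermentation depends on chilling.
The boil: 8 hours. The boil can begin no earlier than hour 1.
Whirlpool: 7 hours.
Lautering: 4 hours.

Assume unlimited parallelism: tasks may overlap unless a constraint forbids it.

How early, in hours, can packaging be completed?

After its own release at hour 1, the boil can start at hour 1 and finishes at hour 9.
Lautering can start immediately at hour 0; it finishes at hour 4.
Nothing blocks mashing, so it runs from hour 0 to hour 2.
Chilling cannot start until mashing (finishes hour 2); lautering (finishes hour 4, plus 1-hour gap → hour 5). The controlling bound is hour 5, so chilling finishes at 5 + 6 = hour 11.
For pitching: chilling (finishes hour 11); the boil (finishes hour 9). Taking the maximum gives a start of hour 11, and it finishes at 11 + 6 = hour 17.
Primary fermentation has to wait for pitching (finishes hour 17, plus 1-hour gap → hour 18); chilling (finishes hour 11). The latest of these is hour 18, so primary fermentation runs hour 18 to 18 + 5 = hour 23.
After primary fermentation (finishes hour 23), packaging can start at hour 23 and finishes at hour 24.

24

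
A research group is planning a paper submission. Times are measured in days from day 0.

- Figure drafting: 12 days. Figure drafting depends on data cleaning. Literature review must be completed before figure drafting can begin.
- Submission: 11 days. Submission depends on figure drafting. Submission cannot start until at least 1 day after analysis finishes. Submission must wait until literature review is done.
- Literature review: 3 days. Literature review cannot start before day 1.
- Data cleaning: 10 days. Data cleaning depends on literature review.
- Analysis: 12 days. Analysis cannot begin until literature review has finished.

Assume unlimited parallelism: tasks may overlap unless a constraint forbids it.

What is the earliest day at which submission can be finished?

Literature review waits on its own release at day 1, so it starts at day 1 and finishes at 1 + 3 = day 4.
After literature review (finishes day 4), analysis can start at day 4 and finishes at day 16.
After literature review (finishes day 4), data cleaning can start at day 4 and finishes at day 14.
Figure drafting cannot start until data cleaning (finishes day 14); literature review (finishes day 4). The controlling bound is day 14, so figure drafting finishes at 14 + 12 = day 26.
Submission has to wait for figure drafting (finishes day 26); analysis (finishes day 16, plus 1-day gap → day 17); literature review (finishes day 4). The latest of these is day 26, so submission runs day 26 to 26 + 11 = day 37.

37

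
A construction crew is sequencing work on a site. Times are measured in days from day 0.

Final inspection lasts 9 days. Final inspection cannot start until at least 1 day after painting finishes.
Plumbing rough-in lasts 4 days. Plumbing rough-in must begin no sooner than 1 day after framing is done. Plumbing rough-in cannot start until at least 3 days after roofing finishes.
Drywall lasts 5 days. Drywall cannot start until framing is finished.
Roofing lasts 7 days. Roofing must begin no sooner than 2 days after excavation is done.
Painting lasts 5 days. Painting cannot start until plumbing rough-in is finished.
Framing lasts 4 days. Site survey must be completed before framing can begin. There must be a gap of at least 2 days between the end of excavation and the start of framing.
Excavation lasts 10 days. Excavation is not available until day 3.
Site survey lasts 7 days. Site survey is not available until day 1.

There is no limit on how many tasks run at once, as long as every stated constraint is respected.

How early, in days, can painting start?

29

After its own release at day 3, excavation can start at day 3 and finishes at day 13.
Roofing cannot begin until excavation (finishes day 13, plus 2-day gap → day 15). It runs from day 15 to 15 + 7 = day 22.
Site survey waits on its own release at day 1, so it starts at day 1 and finishes at 1 + 7 = day 8.
Framing cannot start until site survey (finishes day 8); excavation (finishes day 13, plus 2-day gap → day 15). The controlling bound is day 15, so framing finishes at 15 + 4 = day 19.
Plumbing rough-in cannot start until framing (finishes day 19, plus 1-day gap → day 20); roofing (finishes day 22, plus 3-day gap → day 25). The controlling bound is day 25, so plumbing rough-in finishes at 25 + 4 = day 29.
Painting waits on plumbing rough-in (finishes day 29), so the earliest it can start is day 29.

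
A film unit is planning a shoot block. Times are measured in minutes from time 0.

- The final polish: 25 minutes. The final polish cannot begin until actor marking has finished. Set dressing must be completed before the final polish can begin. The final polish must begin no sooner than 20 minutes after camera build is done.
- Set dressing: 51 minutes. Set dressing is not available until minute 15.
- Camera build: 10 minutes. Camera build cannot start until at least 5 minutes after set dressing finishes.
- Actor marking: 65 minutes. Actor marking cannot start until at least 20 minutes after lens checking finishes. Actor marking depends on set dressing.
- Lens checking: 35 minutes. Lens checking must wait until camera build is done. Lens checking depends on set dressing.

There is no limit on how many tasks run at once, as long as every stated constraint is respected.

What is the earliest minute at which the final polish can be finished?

226

Set dressing cannot begin until its own release at minute 15. It runs from minute 15 to 15 + 51 = minute 66.
Camera build waits on set dressing (finishes minute 66, plus 5-minute gap → minute 71), so it starts at minute 71 and finishes at 71 + 10 = minute 81.
Lens checking has to wait for camera build (finishes minute 81); set dressing (finishes minute 66). The latest of these is minute 81, so lens checking runs minute 81 to 81 + 35 = minute 116.
For actor marking: lens checking (finishes minute 116, plus 20-minute gap → minute 136); set dressing (finishes minute 66). Taking the maximum gives a start of minute 136, and it finishes at 136 + 65 = minute 201.
The final polish has to wait for actor marking (finishes minute 201); set dressing (finishes minute 66); camera build (finishes minute 81, plus 20-minute gap → minute 101). The latest of these is minute 201, so the final polish runs minute 201 to 201 + 25 = minute 226.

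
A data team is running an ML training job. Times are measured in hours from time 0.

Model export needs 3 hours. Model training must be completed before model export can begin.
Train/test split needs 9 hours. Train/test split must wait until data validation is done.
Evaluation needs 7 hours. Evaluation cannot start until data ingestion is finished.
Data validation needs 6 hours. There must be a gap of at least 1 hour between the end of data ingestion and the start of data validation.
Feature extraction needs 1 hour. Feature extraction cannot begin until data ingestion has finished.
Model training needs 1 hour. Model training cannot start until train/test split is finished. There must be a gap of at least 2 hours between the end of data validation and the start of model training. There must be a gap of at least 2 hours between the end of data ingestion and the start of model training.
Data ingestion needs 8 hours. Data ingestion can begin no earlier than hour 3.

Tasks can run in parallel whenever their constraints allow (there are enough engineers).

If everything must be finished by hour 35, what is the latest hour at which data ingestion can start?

7

Nothing follows model export; the deadline of hour 35 is its only limit. It must start by 35 − 3 = hour 32.
Since model export (must start by hour 32) depends on it, model training must finish by hour 32. Backing off its 1-hour duration gives a latest start of hour 31.
Train/test split must finish before model training (must start by hour 31). With a 9-hour duration, train/test split must start by 31 − 9 = hour 22.
For data validation: train/test split (must start by hour 22); model training (must start by hour 31, minus 2-hour gap → hour 29). The most restrictive is hour 22; with a 6-hour duration, data validation must start by hour 16.
Feature extraction must finish by hour 35; it takes 1 hour, so it must start by 35 − 1 = hour 34.
Evaluation must finish by hour 35; it takes 7 hours, so it must start by 35 − 7 = hour 28.
For data ingestion: data validation (must start by hour 16, minus 1-hour gap → hour 15); feature extraction (must start by hour 34); model training (must start by hour 31, minus 2-hour gap → hour 29); evaluation (must start by hour 28). The most restrictive is hour 15; with an 8-hour duration, data ingestion must start by hour 7.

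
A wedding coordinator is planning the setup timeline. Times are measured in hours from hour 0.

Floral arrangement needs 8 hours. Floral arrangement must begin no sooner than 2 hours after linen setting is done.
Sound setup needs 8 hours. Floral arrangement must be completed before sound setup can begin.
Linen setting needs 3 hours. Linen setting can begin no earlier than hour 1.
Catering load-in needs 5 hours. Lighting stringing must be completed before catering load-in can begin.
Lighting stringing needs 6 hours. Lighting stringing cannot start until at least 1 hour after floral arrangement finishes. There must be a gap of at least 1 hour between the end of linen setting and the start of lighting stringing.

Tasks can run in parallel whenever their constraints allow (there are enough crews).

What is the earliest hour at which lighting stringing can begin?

Linen setting cannot begin until its own release at hour 1. It runs from hour 1 to 1 + 3 = hour 4.
Floral arrangement cannot begin until linen setting (finishes hour 4, plus 2-hour gap → hour 6). It runs from hour 6 to 6 + 8 = hour 14.
Lighting stringing waits on floral arrangement (finishes hour 14, plus 1-hour gap → hour 15); linen setting (finishes hour 4, plus 1-hour gap → hour 5). The latest of these is hour 15, which is the earliest lighting stringing can start.

15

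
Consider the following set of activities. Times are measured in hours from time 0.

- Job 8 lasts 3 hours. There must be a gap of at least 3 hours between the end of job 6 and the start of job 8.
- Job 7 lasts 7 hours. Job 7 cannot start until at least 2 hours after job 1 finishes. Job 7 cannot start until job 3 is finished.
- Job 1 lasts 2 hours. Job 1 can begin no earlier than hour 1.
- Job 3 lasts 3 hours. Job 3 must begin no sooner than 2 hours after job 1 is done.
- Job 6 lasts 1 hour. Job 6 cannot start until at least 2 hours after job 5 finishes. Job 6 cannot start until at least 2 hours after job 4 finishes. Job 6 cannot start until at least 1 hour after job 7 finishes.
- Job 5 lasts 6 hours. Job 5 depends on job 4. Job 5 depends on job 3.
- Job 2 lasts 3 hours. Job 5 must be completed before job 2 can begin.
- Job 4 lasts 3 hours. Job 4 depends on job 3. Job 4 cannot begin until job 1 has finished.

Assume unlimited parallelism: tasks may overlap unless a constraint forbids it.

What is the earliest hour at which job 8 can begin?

Job 1 cannot begin until its own release at hour 1. It runs from hour 1 to 1 + 2 = hour 3.
Job 3 waits on job 1 (finishes hour 3, plus 2-hour gap → hour 5), so it starts at hour 5 and finishes at 5 + 3 = hour 8.
For job 7: job 1 (finishes hour 3, plus 2-hour gap → hour 5); job 3 (finishes hour 8). Taking the maximum gives a start of hour 8, and it finishes at 8 + 7 = hour 15.
Job 4 cannot start until job 3 (finishes hour 8); job 1 (finishes hour 3). The controlling bound is hour 8, so job 4 finishes at 8 + 3 = hour 11.
Job 5 has to wait for job 4 (finishes hour 11); job 3 (finishes hour 8). The latest of these is hour 11, so job 5 runs hour 11 to 11 + 6 = hour 17.
Job 6 has to wait for job 5 (finishes hour 17, plus 2-hour gap → hour 19); job 4 (finishes hour 11, plus 2-hour gap → hour 13); job 7 (finishes hour 15, plus 1-hour gap → hour 16). The latest of these is hour 19, so job 6 runs hour 19 to 19 + 1 = hour 20.
Job 8 waits on job 6 (finishes hour 20, plus 3-hour gap → hour 23), so the earliest it can start is hour 23.

23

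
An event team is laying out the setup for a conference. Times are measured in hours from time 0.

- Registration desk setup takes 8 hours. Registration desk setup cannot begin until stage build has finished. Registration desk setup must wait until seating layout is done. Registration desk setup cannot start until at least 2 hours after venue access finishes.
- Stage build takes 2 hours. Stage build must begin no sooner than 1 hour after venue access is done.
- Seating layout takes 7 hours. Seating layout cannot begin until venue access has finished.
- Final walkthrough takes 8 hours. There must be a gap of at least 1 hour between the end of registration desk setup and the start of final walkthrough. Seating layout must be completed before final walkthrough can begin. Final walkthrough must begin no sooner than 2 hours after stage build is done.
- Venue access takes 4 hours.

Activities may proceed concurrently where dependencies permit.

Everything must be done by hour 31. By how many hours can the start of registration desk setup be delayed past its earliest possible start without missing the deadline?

3

Venue access can start immediately at hour 0; it finishes at hour 4.
Seating layout cannot begin until venue access (finishes hour 4). It runs from hour 4 to 4 + 7 = hour 11.
After venue access (finishes hour 4, plus 1-hour gap → hour 5), stage build can start at hour 5 and finishes at hour 7.
Registration desk setup cannot start until stage build (finishes hour 7); seating layout (finishes hour 11); venue access (finishes hour 4, plus 2-hour gap → hour 6). The controlling bound is hour 11, so registration desk setup finishes at 11 + 8 = hour 19.

Working backward from the deadline:
To finish by hour 31, final walkthrough (duration 8) must start no later than hour 23.
Registration desk setup must finish before final walkthrough (must start by hour 23, minus 1-hour gap → hour 22). With an 8-hour duration, registration desk setup must start by 22 − 8 = hour 14.
So registration desk setup can start as early as hour 11 and as late as hour 14, giving 14 − 11 = 3 hours of slack.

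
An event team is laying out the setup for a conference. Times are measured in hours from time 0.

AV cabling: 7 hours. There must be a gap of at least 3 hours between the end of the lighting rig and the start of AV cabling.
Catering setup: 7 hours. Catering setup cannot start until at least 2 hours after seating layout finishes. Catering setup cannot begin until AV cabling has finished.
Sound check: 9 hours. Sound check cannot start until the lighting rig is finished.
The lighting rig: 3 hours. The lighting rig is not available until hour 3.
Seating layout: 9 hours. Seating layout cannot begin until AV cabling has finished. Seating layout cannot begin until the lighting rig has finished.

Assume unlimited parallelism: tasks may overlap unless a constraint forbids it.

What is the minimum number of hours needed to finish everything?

34

The lighting rig waits on its own release at hour 3, so it starts at hour 3 and finishes at 3 + 3 = hour 6.
After the lighting rig (finishes hour 6), sound check can start at hour 6 and finishes at hour 15.
AV cabling cannot begin until the lighting rig (finishes hour 6, plus 3-hour gap → hour 9). It runs from hour 9 to 9 + 7 = hour 16.
For seating layout: AV cabling (finishes hour 16); the lighting rig (finishes hour 6). Taking the maximum gives a start of hour 16, and it finishes at 16 + 9 = hour 25.
Catering setup needs all of seating layout (finishes hour 25, plus 2-hour gap → hour 27); AV cabling (finishes hour 16). That puts its earliest start at hour 27; it finishes at 27 + 7 = hour 34.
All tasks are finished once the last one completes. Finish times: The lighting rig at 6, AV cabling at 16, Seating layout at 25, Catering setup at 34, Sound check at 15. The latest is hour 34.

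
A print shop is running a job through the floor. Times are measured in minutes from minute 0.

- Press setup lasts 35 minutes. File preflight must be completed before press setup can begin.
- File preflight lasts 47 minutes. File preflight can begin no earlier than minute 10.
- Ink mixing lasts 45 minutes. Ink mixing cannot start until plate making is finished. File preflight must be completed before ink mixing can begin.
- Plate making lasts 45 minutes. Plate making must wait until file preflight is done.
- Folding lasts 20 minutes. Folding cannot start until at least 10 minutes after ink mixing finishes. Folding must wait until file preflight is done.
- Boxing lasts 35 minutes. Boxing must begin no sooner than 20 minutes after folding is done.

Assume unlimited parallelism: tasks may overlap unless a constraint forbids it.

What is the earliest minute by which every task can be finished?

232

File preflight cannot begin until its own release at minute 10. It runs from minute 10 to 10 + 47 = minute 57.
After file preflight (finishes minute 57), press setup can start at minute 57 and finishes at minute 92.
Plate making waits on file preflight (finishes minute 57), so it starts at minute 57 and finishes at 57 + 45 = minute 102.
For ink mixing: plate making (finishes minute 102); file preflight (finishes minute 57). Taking the maximum gives a start of minute 102, and it finishes at 102 + 45 = minute 147.
Folding cannot start until ink mixing (finishes minute 147, plus 10-minute gap → minute 157); file preflight (finishes minute 57). The controlling bound is minute 157, so folding finishes at 157 + 20 = minute 177.
After folding (finishes minute 177, plus 20-minute gap → minute 197), boxing can start at minute 197 and finishes at minute 232.
All tasks are finished once the last one completes. Finish times: File preflight at 57, Plate making at 102, Ink mixing at 147, Press setup at 92, Folding at 177, Boxing at 232. The latest is minute 232.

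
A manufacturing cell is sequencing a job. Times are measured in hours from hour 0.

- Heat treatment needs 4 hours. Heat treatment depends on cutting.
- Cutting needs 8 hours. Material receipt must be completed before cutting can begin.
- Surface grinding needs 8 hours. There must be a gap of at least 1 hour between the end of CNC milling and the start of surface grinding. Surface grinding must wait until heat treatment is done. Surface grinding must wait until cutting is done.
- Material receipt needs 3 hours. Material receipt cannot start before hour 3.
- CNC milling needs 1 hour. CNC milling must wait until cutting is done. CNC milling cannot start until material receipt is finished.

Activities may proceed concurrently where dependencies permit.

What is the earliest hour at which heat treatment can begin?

Material receipt waits on its own release at hour 3, so it starts at hour 3 and finishes at 3 + 3 = hour 6.
After material receipt (finishes hour 6), cutting can start at hour 6 and finishes at hour 14.
Heat treatment waits on cutting (finishes hour 14), so the earliest it can start is hour 14.

14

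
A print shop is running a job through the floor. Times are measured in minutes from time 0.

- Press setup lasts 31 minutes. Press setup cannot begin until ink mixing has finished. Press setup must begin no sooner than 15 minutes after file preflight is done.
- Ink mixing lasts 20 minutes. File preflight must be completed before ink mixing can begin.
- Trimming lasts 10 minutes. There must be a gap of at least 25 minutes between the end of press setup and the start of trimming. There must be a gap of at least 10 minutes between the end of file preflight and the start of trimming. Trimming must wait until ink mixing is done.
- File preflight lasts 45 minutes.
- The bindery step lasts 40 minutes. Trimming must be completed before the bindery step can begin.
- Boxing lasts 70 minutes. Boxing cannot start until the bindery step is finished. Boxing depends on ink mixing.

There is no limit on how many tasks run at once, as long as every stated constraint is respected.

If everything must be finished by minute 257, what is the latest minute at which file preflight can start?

16

To finish by minute 257, boxing (duration 70) must start no later than minute 187.
The bindery step has to be done before boxing (must start by minute 187). That means finishing by minute 187, i.e. starting by 187 − 40 = minute 147.
Since the bindery step (must start by minute 147) depends on it, trimming must finish by minute 147. Backing off its 10-minute duration gives a latest start of minute 137.
Since trimming (must start by minute 137, minus 25-minute gap → minute 112) depends on it, press setup must finish by minute 112. Backing off its 31-minute duration gives a latest start of minute 81.
Ink mixing feeds press setup (must start by minute 81); trimming (must start by minute 137); boxing (must start by minute 187). Taking the minimum, ink mixing must finish by minute 81 and start by 81 − 20 = minute 61.
File preflight must finish in time for ink mixing (must start by minute 61); press setup (must start by minute 81, minus 15-minute gap → minute 66); trimming (must start by minute 137, minus 10-minute gap → minute 127). The tightest is minute 61, so file preflight must start by 61 − 45 = minute 16.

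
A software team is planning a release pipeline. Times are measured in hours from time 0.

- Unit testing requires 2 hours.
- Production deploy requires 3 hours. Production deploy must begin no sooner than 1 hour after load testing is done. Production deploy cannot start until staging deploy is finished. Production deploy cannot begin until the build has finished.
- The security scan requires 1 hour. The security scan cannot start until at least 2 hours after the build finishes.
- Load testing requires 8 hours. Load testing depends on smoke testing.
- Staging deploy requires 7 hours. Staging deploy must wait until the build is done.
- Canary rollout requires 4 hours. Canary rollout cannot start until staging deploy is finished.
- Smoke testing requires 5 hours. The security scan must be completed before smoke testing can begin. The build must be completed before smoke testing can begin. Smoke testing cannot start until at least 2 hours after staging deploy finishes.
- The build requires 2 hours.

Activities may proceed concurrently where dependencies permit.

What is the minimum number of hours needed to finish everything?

Nothing blocks unit testing, so it runs from hour 0 to hour 2.
Nothing blocks the build, so it runs from hour 0 to hour 2.
Staging deploy waits on the build (finishes hour 2), so it starts at hour 2 and finishes at 2 + 7 = hour 9.
Canary rollout waits on staging deploy (finishes hour 9), so it starts at hour 9 and finishes at 9 + 4 = hour 13.
After the build (finishes hour 2, plus 2-hour gap → hour 4), the security scan can start at hour 4 and finishes at hour 5.
Smoke testing has to wait for the security scan (finishes hour 5); the build (finishes hour 2); staging deploy (finishes hour 9, plus 2-hour gap → hour 11). The latest of these is hour 11, so smoke testing runs hour 11 to 11 + 5 = hour 16.
Load testing cannot begin until smoke testing (finishes hour 16). It runs from hour 16 to 16 + 8 = hour 24.
Production deploy needs all of load testing (finishes hour 24, plus 1-hour gap → hour 25); staging deploy (finishes hour 9); the build (finishes hour 2). That puts its earliest start at hour 25; it finishes at 25 + 3 = hour 28.
All tasks are finished once the last one completes. Finish times: The build at 2, Unit testing at 2, The security scan at 5, Staging deploy at 9, Smoke testing at 16, Canary rollout at 13, Load testing at 24, Production deploy at 28. The latest is hour 28.

28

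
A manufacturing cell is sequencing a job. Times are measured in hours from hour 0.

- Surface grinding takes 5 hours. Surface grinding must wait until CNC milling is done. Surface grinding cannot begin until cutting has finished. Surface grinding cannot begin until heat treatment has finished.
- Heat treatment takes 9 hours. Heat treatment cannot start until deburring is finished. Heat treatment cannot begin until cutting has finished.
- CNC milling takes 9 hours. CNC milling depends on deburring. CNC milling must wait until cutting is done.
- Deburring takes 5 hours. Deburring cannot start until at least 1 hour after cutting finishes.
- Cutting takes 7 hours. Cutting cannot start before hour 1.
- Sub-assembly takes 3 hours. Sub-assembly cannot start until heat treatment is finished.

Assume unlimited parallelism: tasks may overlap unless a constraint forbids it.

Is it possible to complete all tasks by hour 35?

Yes

Cutting cannot begin until its own release at hour 1. It runs from hour 1 to 1 + 7 = hour 8.
After cutting (finishes hour 8, plus 1-hour gap → hour 9), deburring can start at hour 9 and finishes at hour 14.
Heat treatment needs all of deburring (finishes hour 14); cutting (finishes hour 8). That puts its earliest start at hour 14; it finishes at 14 + 9 = hour 23.
After heat treatment (finishes hour 23), sub-assembly can start at hour 23 and finishes at hour 26.
CNC milling cannot start until deburring (finishes hour 14); cutting (finishes hour 8). The controlling bound is hour 14, so CNC milling finishes at 14 + 9 = hour 23.
Surface grinding cannot start until CNC milling (finishes hour 23); cutting (finishes hour 8); heat treatment (finishes hour 23). The controlling bound is hour 23, so surface grinding finishes at 23 + 5 = hour 28.
Every task is finished by hour 28, which is no later than the deadline of 35, so the schedule is feasible.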